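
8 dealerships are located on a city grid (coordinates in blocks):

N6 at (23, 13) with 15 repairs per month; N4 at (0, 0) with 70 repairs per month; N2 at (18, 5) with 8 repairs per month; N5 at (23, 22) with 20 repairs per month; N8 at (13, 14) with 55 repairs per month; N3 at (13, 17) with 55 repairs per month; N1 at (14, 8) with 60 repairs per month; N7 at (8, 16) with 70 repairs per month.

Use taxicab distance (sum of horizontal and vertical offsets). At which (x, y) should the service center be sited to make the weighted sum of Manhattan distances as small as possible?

Manhattan distance separates: Σwᵢ(|x−xᵢ|+|y−yᵢ|) = Σwᵢ|x−xᵢ| + Σwᵢ|y−yᵢ|, so x and y are optimised independently as 1-D weighted medians.
Total weight W = 353; half = 176.5.
x-coordinate, sorted with cumulative weight:
  x=0 (N4, w=70) cum 70
  x=8 (N7, w=70) cum 140
  x=13 (N8, w=55) cum 195  ← median
  x=13 (N3, w=55) cum 250
  x=14 (N1, w=60) cum 310
  x=18 (N2, w=8) cum 318
  x=23 (N6, w=15) cum 333
  x=23 (N5, w=20) cum 353
⇒ x* = 13
y-coordinate, sorted with cumulative weight:
  y=0 (N4, w=70) cum 70
  y=5 (N2, w=8) cum 78
  y=8 (N1, w=60) cum 138
  y=13 (N6, w=15) cum 153
  y=14 (N8, w=55) cum 208  ← median
  y=16 (N7, w=70) cum 278
  y=17 (N3, w=55) cum 333
  y=22 (N5, w=20) cum 353
⇒ y* = 14

(13, 14)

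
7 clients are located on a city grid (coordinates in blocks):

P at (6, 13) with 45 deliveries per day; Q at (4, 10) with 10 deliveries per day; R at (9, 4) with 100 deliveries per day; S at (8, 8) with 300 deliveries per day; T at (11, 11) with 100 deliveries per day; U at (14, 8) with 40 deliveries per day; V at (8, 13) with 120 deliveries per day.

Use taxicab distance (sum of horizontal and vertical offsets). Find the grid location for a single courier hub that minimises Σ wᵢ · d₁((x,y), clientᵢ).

Manhattan distance separates: Σwᵢ(|x−xᵢ|+|y−yᵢ|) = Σwᵢ|x−xᵢ| + Σwᵢ|y−yᵢ|, so x and y are optimised independently as 1-D weighted medians.
Total weight W = 715; half = 357.5.
x-coordinate, sorted with cumulative weight:
  x=4 (Q, w=10) cum 10
  x=6 (P, w=45) cum 55
  x=8 (S, w=300) cum 355
  x=8 (V, w=120) cum 475  ← median
  x=9 (R, w=100) cum 575
  x=11 (T, w=100) cum 675
  x=14 (U, w=40) cum 715
⇒ x* = 8
y-coordinate, sorted with cumulative weight:
  y=4 (R, w=100) cum 100
  y=8 (S, w=300) cum 400  ← median
  y=8 (U, w=40) cum 440
  y=10 (Q, w=10) cum 450
  y=11 (T, w=100) cum 550
  y=13 (P, w=45) cum 595
  y=13 (V, w=120) cum 715
⇒ y* = 8

(8, 8)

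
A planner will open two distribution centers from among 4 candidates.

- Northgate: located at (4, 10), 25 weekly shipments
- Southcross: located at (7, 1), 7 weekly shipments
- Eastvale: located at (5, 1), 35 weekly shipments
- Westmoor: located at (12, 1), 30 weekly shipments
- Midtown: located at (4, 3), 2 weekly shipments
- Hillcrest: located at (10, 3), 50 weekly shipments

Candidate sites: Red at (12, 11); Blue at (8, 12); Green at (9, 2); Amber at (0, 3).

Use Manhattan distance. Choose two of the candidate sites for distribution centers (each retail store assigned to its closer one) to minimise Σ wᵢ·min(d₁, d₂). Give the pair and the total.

Evaluate every pair (each demand assigned to the nearer of the two):
  {Blue, Green}: total = 578
  {Red, Green}: total = 653
  {Green, Amber}: total = 699
  {Red, Amber}: total = 1341
  {Blue, Amber}: total = 1386
  {Red, Blue}: total = 1550
Best pair: {Blue, Green} with total 578.

{Blue, Green}, total 578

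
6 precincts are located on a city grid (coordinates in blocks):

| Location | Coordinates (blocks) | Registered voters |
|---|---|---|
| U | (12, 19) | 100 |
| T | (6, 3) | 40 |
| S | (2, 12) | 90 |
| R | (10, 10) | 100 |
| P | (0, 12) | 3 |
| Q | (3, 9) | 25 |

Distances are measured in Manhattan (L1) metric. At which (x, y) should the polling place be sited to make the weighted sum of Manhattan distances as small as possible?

(10, 12)

Manhattan distance separates: Σwᵢ(|x−xᵢ|+|y−yᵢ|) = Σwᵢ|x−xᵢ| + Σwᵢ|y−yᵢ|, so x and y are optimised independently as 1-D weighted medians.
Total weight W = 358; half = 179.
x-coordinate, sorted with cumulative weight:
  x=0 (P, w=3) cum 3
  x=2 (S, w=90) cum 93
  x=3 (Q, w=25) cum 118
  x=6 (T, w=40) cum 158
  x=10 (R, w=100) cum 258  ← median
  x=12 (U, w=100) cum 358
⇒ x* = 10
y-coordinate, sorted with cumulative weight:
  y=3 (T, w=40) cum 40
  y=9 (Q, w=25) cum 65
  y=10 (R, w=100) cum 165
  y=12 (S, w=90) cum 255  ← median
  y=12 (P, w=3) cum 258
  y=19 (U, w=100) cum 358
⇒ y* = 12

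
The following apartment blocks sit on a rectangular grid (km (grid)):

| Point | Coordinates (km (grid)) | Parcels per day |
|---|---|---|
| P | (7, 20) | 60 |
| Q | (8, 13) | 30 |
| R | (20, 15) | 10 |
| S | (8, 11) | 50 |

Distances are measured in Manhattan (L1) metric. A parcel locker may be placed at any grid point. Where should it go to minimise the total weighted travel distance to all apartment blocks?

Manhattan distance separates: Σwᵢ(|x−xᵢ|+|y−yᵢ|) = Σwᵢ|x−xᵢ| + Σwᵢ|y−yᵢ|, so x and y are optimised independently as 1-D weighted medians.
Total weight W = 150; half = 75.
x-coordinate, sorted with cumulative weight:
  x=7 (P, w=60) cum 60
  x=8 (Q, w=30) cum 90  ← median
  x=8 (S, w=50) cum 140
  x=20 (R, w=10) cum 150
⇒ x* = 8
y-coordinate, sorted with cumulative weight:
  y=11 (S, w=50) cum 50
  y=13 (Q, w=30) cum 80  ← median
  y=15 (R, w=10) cum 90
  y=20 (P, w=60) cum 150
⇒ y* = 13

(8, 13)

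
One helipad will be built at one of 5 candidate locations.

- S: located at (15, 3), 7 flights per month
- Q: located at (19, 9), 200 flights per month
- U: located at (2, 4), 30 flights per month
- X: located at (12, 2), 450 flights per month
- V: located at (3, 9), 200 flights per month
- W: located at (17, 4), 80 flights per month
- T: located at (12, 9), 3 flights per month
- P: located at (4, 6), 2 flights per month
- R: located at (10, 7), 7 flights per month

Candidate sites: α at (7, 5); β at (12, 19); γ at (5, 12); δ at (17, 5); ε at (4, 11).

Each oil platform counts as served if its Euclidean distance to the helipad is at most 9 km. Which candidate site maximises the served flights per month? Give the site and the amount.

δ, covering 747

Coverage radius r = 9 km; a point is covered iff (Δx)²+(Δy)² ≤ 9² = 81.
  α (7, 5): covers {S, U, X, V, T, P, R} → 699
  β (12, 19): covers {none} → 0
  γ (5, 12): covers {U, V, T, P, R} → 242
  δ (17, 5): covers {S, Q, X, W, T, R} → 747
  ε (4, 11): covers {U, V, T, P, R} → 242
Maximum coverage at δ: 747 flights per month.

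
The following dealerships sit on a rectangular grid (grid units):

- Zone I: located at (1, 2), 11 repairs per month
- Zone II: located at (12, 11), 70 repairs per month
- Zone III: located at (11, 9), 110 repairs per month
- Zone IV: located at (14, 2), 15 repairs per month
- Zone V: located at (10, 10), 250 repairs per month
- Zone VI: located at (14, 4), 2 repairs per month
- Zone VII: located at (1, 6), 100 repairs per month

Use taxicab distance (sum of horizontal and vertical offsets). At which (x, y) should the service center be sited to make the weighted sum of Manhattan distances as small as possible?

(10, 10)

Manhattan distance separates: Σwᵢ(|x−xᵢ|+|y−yᵢ|) = Σwᵢ|x−xᵢ| + Σwᵢ|y−yᵢ|, so x and y are optimised independently as 1-D weighted medians.
Total weight W = 558; half = 279.
x-coordinate, sorted with cumulative weight:
  x=1 (Zone I, w=11) cum 11
  x=1 (Zone VII, w=100) cum 111
  x=10 (Zone V, w=250) cum 361  ← median
  x=11 (Zone III, w=110) cum 471
  x=12 (Zone II, w=70) cum 541
  x=14 (Zone IV, w=15) cum 556
  x=14 (Zone VI, w=2) cum 558
⇒ x* = 10
y-coordinate, sorted with cumulative weight:
  y=2 (Zone I, w=11) cum 11
  y=2 (Zone IV, w=15) cum 26
  y=4 (Zone VI, w=2) cum 28
  y=6 (Zone VII, w=100) cum 128
  y=9 (Zone III, w=110) cum 238
  y=10 (Zone V, w=250) cum 488  ← median
  y=11 (Zone II, w=70) cum 558
⇒ y* = 10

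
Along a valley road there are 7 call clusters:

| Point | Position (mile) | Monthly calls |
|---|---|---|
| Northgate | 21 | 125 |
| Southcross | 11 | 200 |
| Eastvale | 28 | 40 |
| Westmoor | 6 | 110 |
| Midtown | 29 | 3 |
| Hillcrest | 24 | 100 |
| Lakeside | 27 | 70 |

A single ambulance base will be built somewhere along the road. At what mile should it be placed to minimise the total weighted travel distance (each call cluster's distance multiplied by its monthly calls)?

x = 21

For a sum of weighted absolute distances on a line, the optimum is the weighted median (not the mean). Total weight W = 648; half-weight = 324.
Sort by position and accumulate weight:
  mile 6 (Westmoor, w=110) → cum 110
  mile 11 (Southcross, w=200) → cum 310
  mile 21 (Northgate, w=125) → cum 435  ≥ 324 → median here
  mile 24 (Hillcrest, w=100) → cum 535
  mile 27 (Lakeside, w=70) → cum 605
  mile 28 (Eastvale, w=40) → cum 645
  mile 29 (Midtown, w=3) → cum 648
Optimal location: mile 21.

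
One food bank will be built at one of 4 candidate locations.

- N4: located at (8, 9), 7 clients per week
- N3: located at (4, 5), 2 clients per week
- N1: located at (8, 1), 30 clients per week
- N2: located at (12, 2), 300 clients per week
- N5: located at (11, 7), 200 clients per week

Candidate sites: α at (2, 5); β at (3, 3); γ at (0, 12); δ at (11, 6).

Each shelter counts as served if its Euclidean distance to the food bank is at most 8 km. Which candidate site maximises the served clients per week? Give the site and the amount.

δ, covering 539

Coverage radius r = 8 km; a point is covered iff (Δx)²+(Δy)² ≤ 8² = 64.
  α (2, 5): covers {N4, N3, N1} → 39
  β (3, 3): covers {N4, N3, N1} → 39
  γ (0, 12): covers {none} → 0
  δ (11, 6): covers {N4, N3, N1, N2, N5} → 539
Maximum coverage at δ: 539 clients per week.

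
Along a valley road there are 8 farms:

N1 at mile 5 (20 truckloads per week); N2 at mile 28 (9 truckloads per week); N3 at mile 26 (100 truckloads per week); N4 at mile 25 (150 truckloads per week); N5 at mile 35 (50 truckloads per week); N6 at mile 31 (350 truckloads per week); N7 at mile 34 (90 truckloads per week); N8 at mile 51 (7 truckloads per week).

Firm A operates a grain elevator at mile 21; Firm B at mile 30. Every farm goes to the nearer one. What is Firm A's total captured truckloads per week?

The indifferent point is the midpoint (21+30)/2 = 25.5; farms left of it (closer to Firm A at 21) go to Firm A, those right go to Firm B.
  N1 at 5 (w=20) → Firm A
  N4 at 25 (w=150) → Firm A
  N3 at 26 (w=100) → Firm B
  N2 at 28 (w=9) → Firm B
  N6 at 31 (w=350) → Firm B
  N7 at 34 (w=90) → Firm B
  N5 at 35 (w=50) → Firm B
  N8 at 51 (w=7) → Firm B
Firm A captures 170; Firm B captures 606.

170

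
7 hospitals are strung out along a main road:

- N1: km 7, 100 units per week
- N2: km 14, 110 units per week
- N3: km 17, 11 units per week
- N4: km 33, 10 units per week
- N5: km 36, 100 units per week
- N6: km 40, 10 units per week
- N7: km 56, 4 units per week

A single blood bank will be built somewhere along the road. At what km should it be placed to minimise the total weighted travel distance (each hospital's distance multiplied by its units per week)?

For a sum of weighted absolute distances on a line, the optimum is the weighted median (not the mean). Total weight W = 345; half-weight = 172.5.
Sort by position and accumulate weight:
  km 7 (N1, w=100) → cum 100
  km 14 (N2, w=110) → cum 210  ≥ 172.5 → median here
  km 17 (N3, w=11) → cum 221
  km 33 (N4, w=10) → cum 231
  km 36 (N5, w=100) → cum 331
  km 40 (N6, w=10) → cum 341
  km 56 (N7, w=4) → cum 345
Optimal location: km 14.

x = 14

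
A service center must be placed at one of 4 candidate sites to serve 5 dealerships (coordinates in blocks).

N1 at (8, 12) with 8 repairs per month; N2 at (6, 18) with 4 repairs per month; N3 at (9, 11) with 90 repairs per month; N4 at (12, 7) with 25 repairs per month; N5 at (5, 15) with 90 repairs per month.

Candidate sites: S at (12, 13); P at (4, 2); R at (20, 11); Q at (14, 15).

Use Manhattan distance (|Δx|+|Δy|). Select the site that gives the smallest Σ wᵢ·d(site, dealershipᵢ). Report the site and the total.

S, total 1494 blocks

Total weighted distance at each candidate:
  S (12, 13): total = 1494
  P (4, 2): total = 3029
  R (20, 11): total = 3188
  Q (14, 15): total = 1986
Minimum is at S with total 1494 blocks.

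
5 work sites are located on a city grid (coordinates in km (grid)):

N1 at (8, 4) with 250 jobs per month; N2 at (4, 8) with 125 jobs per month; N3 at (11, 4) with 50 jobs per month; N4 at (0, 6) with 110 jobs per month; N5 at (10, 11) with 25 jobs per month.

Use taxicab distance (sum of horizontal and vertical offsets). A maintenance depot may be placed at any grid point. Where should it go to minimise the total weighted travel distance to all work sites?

(8, 4)

Manhattan distance separates: Σwᵢ(|x−xᵢ|+|y−yᵢ|) = Σwᵢ|x−xᵢ| + Σwᵢ|y−yᵢ|, so x and y are optimised independently as 1-D weighted medians.
Total weight W = 560; half = 280.
x-coordinate, sorted with cumulative weight:
  x=0 (N4, w=110) cum 110
  x=4 (N2, w=125) cum 235
  x=8 (N1, w=250) cum 485  ← median
  x=10 (N5, w=25) cum 510
  x=11 (N3, w=50) cum 560
⇒ x* = 8
y-coordinate, sorted with cumulative weight:
  y=4 (N1, w=250) cum 250
  y=4 (N3, w=50) cum 300  ← median
  y=6 (N4, w=110) cum 410
  y=8 (N2, w=125) cum 535
  y=11 (N5, w=25) cum 560
⇒ y* = 4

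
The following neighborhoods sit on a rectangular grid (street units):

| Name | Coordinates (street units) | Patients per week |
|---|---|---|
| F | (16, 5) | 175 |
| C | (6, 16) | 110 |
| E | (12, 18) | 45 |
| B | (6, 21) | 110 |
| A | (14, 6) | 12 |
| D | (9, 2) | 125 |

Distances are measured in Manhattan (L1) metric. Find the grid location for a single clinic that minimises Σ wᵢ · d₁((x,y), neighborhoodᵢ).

Manhattan distance separates: Σwᵢ(|x−xᵢ|+|y−yᵢ|) = Σwᵢ|x−xᵢ| + Σwᵢ|y−yᵢ|, so x and y are optimised independently as 1-D weighted medians.
Total weight W = 577; half = 288.5.
x-coordinate, sorted with cumulative weight:
  x=6 (C, w=110) cum 110
  x=6 (B, w=110) cum 220
  x=9 (D, w=125) cum 345  ← median
  x=12 (E, w=45) cum 390
  x=14 (A, w=12) cum 402
  x=16 (F, w=175) cum 577
⇒ x* = 9
y-coordinate, sorted with cumulative weight:
  y=2 (D, w=125) cum 125
  y=5 (F, w=175) cum 300  ← median
  y=6 (A, w=12) cum 312
  y=16 (C, w=110) cum 422
  y=18 (E, w=45) cum 467
  y=21 (B, w=110) cum 577
⇒ y* = 5

(9, 5)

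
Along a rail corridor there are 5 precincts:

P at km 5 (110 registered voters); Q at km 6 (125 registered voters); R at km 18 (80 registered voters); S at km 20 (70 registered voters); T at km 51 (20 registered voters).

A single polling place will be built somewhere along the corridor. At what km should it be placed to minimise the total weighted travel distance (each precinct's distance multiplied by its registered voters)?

x = 6

For a sum of weighted absolute distances on a line, the optimum is the weighted median (not the mean). Total weight W = 405; half-weight = 202.5.
Sort by position and accumulate weight:
  km 5 (P, w=110) → cum 110
  km 6 (Q, w=125) → cum 235  ≥ 202.5 → median here
  km 18 (R, w=80) → cum 315
  km 20 (S, w=70) → cum 385
  km 51 (T, w=20) → cum 405
Optimal location: km 6.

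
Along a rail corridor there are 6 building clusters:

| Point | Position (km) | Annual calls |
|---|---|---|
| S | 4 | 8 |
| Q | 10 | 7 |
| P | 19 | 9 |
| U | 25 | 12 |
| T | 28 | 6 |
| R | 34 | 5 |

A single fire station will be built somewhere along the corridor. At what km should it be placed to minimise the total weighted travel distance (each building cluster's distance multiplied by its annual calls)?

For a sum of weighted absolute distances on a line, the optimum is the weighted median (not the mean). Total weight W = 47; half-weight = 23.5.
Sort by position and accumulate weight:
  km 4 (S, w=8) → cum 8
  km 10 (Q, w=7) → cum 15
  km 19 (P, w=9) → cum 24  ≥ 23.5 → median here
  km 25 (U, w=12) → cum 36
  km 28 (T, w=6) → cum 42
  km 34 (R, w=5) → cum 47
Optimal location: km 19.

x = 19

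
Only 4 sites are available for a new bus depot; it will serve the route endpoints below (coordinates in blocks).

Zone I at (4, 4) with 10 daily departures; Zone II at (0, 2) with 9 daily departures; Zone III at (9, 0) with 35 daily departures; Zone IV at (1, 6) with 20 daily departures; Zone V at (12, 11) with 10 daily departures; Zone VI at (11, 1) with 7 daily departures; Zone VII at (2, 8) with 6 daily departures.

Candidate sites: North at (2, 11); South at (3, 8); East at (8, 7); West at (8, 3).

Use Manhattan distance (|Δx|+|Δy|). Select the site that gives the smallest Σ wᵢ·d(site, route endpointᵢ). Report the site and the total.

West, total 692 blocks

Total weighted distance at each candidate:
  North (2, 11): total = 1190
  South (3, 8): total = 932
  East (8, 7): total = 812
  West (8, 3): total = 692
Minimum is at West with total 692 blocks.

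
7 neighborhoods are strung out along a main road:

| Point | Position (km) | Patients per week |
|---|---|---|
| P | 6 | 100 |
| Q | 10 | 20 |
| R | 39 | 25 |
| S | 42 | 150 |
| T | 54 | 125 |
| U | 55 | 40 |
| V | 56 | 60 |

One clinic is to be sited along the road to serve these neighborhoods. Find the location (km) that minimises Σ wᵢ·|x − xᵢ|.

x = 42

For a sum of weighted absolute distances on a line, the optimum is the weighted median (not the mean). Total weight W = 520; half-weight = 260.
Sort by position and accumulate weight:
  km 6 (P, w=100) → cum 100
  km 10 (Q, w=20) → cum 120
  km 39 (R, w=25) → cum 145
  km 42 (S, w=150) → cum 295  ≥ 260 → median here
  km 54 (T, w=125) → cum 420
  km 55 (U, w=40) → cum 460
  km 56 (V, w=60) → cum 520
Optimal location: km 42.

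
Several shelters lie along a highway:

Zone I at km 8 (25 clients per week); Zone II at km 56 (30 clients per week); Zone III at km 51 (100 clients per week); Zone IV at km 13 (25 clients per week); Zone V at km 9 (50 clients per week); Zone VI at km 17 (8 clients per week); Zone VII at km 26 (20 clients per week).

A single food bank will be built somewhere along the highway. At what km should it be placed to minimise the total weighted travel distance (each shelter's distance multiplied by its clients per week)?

For a sum of weighted absolute distances on a line, the optimum is the weighted median (not the mean). Total weight W = 258; half-weight = 129.
Sort by position and accumulate weight:
  km 8 (Zone I, w=25) → cum 25
  km 9 (Zone V, w=50) → cum 75
  km 13 (Zone IV, w=25) → cum 100
  km 17 (Zone VI, w=8) → cum 108
  km 26 (Zone VII, w=20) → cum 128
  km 51 (Zone III, w=100) → cum 228  ≥ 129 → median here
  km 56 (Zone II, w=30) → cum 258
Optimal location: km 51.

x = 51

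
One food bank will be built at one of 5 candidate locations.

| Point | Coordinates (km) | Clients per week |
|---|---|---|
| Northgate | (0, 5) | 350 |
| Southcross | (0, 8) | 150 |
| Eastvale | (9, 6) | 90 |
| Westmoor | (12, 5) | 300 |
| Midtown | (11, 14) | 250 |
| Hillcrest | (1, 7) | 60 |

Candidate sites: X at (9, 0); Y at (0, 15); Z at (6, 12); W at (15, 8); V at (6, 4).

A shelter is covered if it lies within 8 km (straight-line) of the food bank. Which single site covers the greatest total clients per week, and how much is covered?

Coverage radius r = 8 km; a point is covered iff (Δx)²+(Δy)² ≤ 8² = 64.
  X (9, 0): covers {Eastvale, Westmoor} → 390
  Y (0, 15): covers {Southcross} → 150
  Z (6, 12): covers {Southcross, Eastvale, Midtown, Hillcrest} → 550
  W (15, 8): covers {Eastvale, Westmoor, Midtown} → 640
  V (6, 4): covers {Northgate, Southcross, Eastvale, Westmoor, Hillcrest} → 950
Maximum coverage at V: 950 clients per week.

V, covering 950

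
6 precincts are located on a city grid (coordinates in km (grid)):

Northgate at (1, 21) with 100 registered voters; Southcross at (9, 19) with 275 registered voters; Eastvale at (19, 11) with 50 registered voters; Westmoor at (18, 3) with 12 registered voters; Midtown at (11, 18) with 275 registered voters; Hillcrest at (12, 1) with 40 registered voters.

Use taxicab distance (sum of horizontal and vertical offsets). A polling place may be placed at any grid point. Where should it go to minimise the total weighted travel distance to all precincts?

(11, 18)

Manhattan distance separates: Σwᵢ(|x−xᵢ|+|y−yᵢ|) = Σwᵢ|x−xᵢ| + Σwᵢ|y−yᵢ|, so x and y are optimised independently as 1-D weighted medians.
Total weight W = 752; half = 376.
x-coordinate, sorted with cumulative weight:
  x=1 (Northgate, w=100) cum 100
  x=9 (Southcross, w=275) cum 375
  x=11 (Midtown, w=275) cum 650  ← median
  x=12 (Hillcrest, w=40) cum 690
  x=18 (Westmoor, w=12) cum 702
  x=19 (Eastvale, w=50) cum 752
⇒ x* = 11
y-coordinate, sorted with cumulative weight:
  y=1 (Hillcrest, w=40) cum 40
  y=3 (Westmoor, w=12) cum 52
  y=11 (Eastvale, w=50) cum 102
  y=18 (Midtown, w=275) cum 377  ← median
  y=19 (Southcross, w=275) cum 652
  y=21 (Northgate, w=100) cum 752
⇒ y* = 18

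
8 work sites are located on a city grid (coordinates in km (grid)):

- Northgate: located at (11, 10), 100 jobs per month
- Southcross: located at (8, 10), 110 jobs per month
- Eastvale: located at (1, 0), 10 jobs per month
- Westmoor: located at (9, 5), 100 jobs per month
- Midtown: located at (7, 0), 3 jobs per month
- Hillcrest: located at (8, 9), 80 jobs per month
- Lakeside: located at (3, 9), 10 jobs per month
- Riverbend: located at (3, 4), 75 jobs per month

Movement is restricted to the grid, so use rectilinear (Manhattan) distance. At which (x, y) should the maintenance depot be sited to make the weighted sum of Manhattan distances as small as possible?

Manhattan distance separates: Σwᵢ(|x−xᵢ|+|y−yᵢ|) = Σwᵢ|x−xᵢ| + Σwᵢ|y−yᵢ|, so x and y are optimised independently as 1-D weighted medians.
Total weight W = 488; half = 244.
x-coordinate, sorted with cumulative weight:
  x=1 (Eastvale, w=10) cum 10
  x=3 (Lakeside, w=10) cum 20
  x=3 (Riverbend, w=75) cum 95
  x=7 (Midtown, w=3) cum 98
  x=8 (Southcross, w=110) cum 208
  x=8 (Hillcrest, w=80) cum 288  ← median
  x=9 (Westmoor, w=100) cum 388
  x=11 (Northgate, w=100) cum 488
⇒ x* = 8
y-coordinate, sorted with cumulative weight:
  y=0 (Eastvale, w=10) cum 10
  y=0 (Midtown, w=3) cum 13
  y=4 (Riverbend, w=75) cum 88
  y=5 (Westmoor, w=100) cum 188
  y=9 (Hillcrest, w=80) cum 268  ← median
  y=9 (Lakeside, w=10) cum 278
  y=10 (Northgate, w=100) cum 378
  y=10 (Southcross, w=110) cum 488
⇒ y* = 9

(8, 9)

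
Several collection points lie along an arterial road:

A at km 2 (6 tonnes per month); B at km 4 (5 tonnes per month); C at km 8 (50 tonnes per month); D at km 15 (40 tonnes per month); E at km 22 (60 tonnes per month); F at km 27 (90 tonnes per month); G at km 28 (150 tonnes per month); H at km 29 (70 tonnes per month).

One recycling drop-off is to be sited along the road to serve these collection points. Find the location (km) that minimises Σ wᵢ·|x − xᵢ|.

For a sum of weighted absolute distances on a line, the optimum is the weighted median (not the mean). Total weight W = 471; half-weight = 235.5.
Sort by position and accumulate weight:
  km 2 (A, w=6) → cum 6
  km 4 (B, w=5) → cum 11
  km 8 (C, w=50) → cum 61
  km 15 (D, w=40) → cum 101
  km 22 (E, w=60) → cum 161
  km 27 (F, w=90) → cum 251  ≥ 235.5 → median here
  km 28 (G, w=150) → cum 401
  km 29 (H, w=70) → cum 471
Optimal location: km 27.

x = 27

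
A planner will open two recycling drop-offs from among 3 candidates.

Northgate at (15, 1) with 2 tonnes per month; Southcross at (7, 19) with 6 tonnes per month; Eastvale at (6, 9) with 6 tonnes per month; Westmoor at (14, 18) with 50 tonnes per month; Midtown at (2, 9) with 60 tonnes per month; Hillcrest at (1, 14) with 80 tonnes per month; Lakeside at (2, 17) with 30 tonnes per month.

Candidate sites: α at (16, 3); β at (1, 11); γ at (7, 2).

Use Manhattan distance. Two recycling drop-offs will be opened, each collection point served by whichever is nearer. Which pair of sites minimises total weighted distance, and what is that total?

{α, β}, total 1612

Evaluate every pair (each demand assigned to the nearer of the two):
  {α, β}: total = 1612
  {β, γ}: total = 1774
  {α, γ}: total = 3766
Best pair: {α, β} with total 1612.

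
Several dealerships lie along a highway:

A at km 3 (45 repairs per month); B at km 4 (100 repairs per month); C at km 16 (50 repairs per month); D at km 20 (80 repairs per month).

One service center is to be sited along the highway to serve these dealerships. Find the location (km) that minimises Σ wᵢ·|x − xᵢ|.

x = 4

For a sum of weighted absolute distances on a line, the optimum is the weighted median (not the mean). Total weight W = 275; half-weight = 137.5.
Sort by position and accumulate weight:
  km 3 (A, w=45) → cum 45
  km 4 (B, w=100) → cum 145  ≥ 137.5 → median here
  km 16 (C, w=50) → cum 195
  km 20 (D, w=80) → cum 275
Optimal location: km 4.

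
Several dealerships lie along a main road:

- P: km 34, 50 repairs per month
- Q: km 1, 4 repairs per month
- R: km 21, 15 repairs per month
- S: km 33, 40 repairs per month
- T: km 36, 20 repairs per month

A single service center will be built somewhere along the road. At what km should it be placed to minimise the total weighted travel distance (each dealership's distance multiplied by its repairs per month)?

x = 34

For a sum of weighted absolute distances on a line, the optimum is the weighted median (not the mean). Total weight W = 129; half-weight = 64.5.
Sort by position and accumulate weight:
  km 1 (Q, w=4) → cum 4
  km 21 (R, w=15) → cum 19
  km 33 (S, w=40) → cum 59
  km 34 (P, w=50) → cum 109  ≥ 64.5 → median here
  km 36 (T, w=20) → cum 129
Optimal location: km 34.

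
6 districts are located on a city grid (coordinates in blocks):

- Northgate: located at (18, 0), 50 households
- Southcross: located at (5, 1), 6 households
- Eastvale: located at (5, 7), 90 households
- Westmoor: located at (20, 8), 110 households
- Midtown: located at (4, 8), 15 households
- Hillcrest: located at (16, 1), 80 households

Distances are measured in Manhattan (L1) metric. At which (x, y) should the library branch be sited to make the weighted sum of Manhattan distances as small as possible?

(16, 7)

Manhattan distance separates: Σwᵢ(|x−xᵢ|+|y−yᵢ|) = Σwᵢ|x−xᵢ| + Σwᵢ|y−yᵢ|, so x and y are optimised independently as 1-D weighted medians.
Total weight W = 351; half = 175.5.
x-coordinate, sorted with cumulative weight:
  x=4 (Midtown, w=15) cum 15
  x=5 (Southcross, w=6) cum 21
  x=5 (Eastvale, w=90) cum 111
  x=16 (Hillcrest, w=80) cum 191  ← median
  x=18 (Northgate, w=50) cum 241
  x=20 (Westmoor, w=110) cum 351
⇒ x* = 16
y-coordinate, sorted with cumulative weight:
  y=0 (Northgate, w=50) cum 50
  y=1 (Southcross, w=6) cum 56
  y=1 (Hillcrest, w=80) cum 136
  y=7 (Eastvale, w=90) cum 226  ← median
  y=8 (Westmoor, w=110) cum 336
  y=8 (Midtown, w=15) cum 351
⇒ y* = 7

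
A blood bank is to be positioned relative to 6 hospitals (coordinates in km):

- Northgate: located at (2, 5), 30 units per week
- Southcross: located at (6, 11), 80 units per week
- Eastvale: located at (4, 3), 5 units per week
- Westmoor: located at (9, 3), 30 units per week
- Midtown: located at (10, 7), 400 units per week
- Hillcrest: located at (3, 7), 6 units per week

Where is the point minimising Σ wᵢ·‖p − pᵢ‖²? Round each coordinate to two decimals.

The minimiser of Σwᵢ‖p−pᵢ‖² is the weighted centroid p* = (Σwᵢpᵢ)/(Σwᵢ).
Σwᵢ = 551.
Σwᵢxᵢ = 30·2 + 80·6 + 5·4 + 30·9 + 400·10 + 6·3 = 4848.
Σwᵢyᵢ = 30·5 + 80·11 + 5·3 + 30·3 + 400·7 + 6·7 = 3977.
x* = 4848/551 = 8.80, y* = 3977/551 = 7.22.

(8.80, 7.22)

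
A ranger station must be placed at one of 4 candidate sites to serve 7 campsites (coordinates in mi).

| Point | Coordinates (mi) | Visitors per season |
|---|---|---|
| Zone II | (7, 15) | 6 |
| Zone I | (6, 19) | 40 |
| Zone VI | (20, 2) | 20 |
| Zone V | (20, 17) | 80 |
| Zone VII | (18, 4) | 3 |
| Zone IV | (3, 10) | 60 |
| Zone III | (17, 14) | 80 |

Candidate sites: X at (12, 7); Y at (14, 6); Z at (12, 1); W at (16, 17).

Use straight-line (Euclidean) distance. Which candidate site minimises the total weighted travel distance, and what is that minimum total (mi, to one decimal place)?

Total weighted distance at each candidate:
  X (12, 7): total = 3084.0
  Y (14, 6): total = 3224.8
  Z (12, 1): total = 4338.5
  W (16, 17): total = 2272.1
Minimum is at W with total 2272.1 mi.

W, total 2272.1 mi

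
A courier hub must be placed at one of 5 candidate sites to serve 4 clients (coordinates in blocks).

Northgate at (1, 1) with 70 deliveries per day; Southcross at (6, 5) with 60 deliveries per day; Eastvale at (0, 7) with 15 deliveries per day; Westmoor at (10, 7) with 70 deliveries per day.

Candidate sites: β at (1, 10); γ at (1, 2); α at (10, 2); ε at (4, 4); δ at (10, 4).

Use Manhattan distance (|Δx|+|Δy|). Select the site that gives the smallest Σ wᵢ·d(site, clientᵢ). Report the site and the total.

ε, total 1335 blocks

Total weighted distance at each candidate:
  β (1, 10): total = 2130
  γ (1, 2): total = 1620
  α (10, 2): total = 1695
  ε (4, 4): total = 1335
  δ (10, 4): total = 1545
Minimum is at ε with total 1335 blocks.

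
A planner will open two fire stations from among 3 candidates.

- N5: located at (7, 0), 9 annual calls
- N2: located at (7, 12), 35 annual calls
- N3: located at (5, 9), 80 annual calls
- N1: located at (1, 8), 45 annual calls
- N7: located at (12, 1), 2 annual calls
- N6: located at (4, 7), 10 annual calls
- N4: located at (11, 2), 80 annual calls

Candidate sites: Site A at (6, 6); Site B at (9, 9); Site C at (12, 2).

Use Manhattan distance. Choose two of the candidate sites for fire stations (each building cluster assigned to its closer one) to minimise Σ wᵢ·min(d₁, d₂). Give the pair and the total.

{Site A, Site C}, total 1055

Evaluate every pair (each demand assigned to the nearer of the two):
  {Site A, Site C}: total = 1055
  {Site B, Site C}: total = 1115
  {Site A, Site B}: total = 1645
Best pair: {Site A, Site C} with total 1055.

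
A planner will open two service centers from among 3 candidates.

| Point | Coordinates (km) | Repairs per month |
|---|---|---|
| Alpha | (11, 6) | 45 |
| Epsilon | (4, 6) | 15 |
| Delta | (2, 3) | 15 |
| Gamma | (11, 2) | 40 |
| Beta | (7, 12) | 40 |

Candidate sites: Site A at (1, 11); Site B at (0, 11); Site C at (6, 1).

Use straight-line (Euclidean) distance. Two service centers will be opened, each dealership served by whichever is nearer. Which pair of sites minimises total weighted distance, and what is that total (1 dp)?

{Site A, Site C}, total 913.3

Evaluate every pair (each demand assigned to the nearer of the two):
  {Site A, Site C}: total = 913.3
  {Site B, Site C}: total = 952.9
  {Site A, Site B}: total = 1493.0
Best pair: {Site A, Site C} with total 913.3.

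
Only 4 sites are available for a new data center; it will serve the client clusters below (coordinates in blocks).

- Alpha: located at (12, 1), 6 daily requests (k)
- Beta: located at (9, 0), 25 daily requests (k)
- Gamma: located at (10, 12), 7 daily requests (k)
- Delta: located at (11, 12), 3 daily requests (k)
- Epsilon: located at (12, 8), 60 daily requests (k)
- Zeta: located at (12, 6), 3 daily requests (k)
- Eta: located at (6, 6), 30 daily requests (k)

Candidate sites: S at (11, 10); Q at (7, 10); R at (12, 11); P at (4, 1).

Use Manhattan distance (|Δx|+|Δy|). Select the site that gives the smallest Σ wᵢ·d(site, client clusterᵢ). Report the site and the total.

S, total 852 blocks

Total weighted distance at each candidate:
  S (11, 10): total = 852
  Q (7, 10): total = 1034
  R (12, 11): total = 962
  P (4, 1): total = 1520
Minimum is at S with total 852 blocks.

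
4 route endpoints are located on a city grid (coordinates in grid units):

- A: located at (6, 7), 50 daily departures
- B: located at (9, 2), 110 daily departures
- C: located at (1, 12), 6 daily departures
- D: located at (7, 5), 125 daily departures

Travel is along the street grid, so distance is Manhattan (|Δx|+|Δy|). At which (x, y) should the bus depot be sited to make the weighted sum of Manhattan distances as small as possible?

Manhattan distance separates: Σwᵢ(|x−xᵢ|+|y−yᵢ|) = Σwᵢ|x−xᵢ| + Σwᵢ|y−yᵢ|, so x and y are optimised independently as 1-D weighted medians.
Total weight W = 291; half = 145.5.
x-coordinate, sorted with cumulative weight:
  x=1 (C, w=6) cum 6
  x=6 (A, w=50) cum 56
  x=7 (D, w=125) cum 181  ← median
  x=9 (B, w=110) cum 291
⇒ x* = 7
y-coordinate, sorted with cumulative weight:
  y=2 (B, w=110) cum 110
  y=5 (D, w=125) cum 235  ← median
  y=7 (A, w=50) cum 285
  y=12 (C, w=6) cum 291
⇒ y* = 5

(7, 5)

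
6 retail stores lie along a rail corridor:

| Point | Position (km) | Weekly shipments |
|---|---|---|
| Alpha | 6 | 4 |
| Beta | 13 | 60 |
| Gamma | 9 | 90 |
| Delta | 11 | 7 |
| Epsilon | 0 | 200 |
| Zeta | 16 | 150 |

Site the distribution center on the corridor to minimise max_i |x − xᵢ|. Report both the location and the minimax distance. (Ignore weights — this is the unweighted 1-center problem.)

The 1-center on a line is the midpoint of the two extreme points: leftmost at 0, rightmost at 16.
Optimal location = (0 + 16)/2 = 8; maximum distance = (16 − 0)/2 = 8.

location 8, max distance 8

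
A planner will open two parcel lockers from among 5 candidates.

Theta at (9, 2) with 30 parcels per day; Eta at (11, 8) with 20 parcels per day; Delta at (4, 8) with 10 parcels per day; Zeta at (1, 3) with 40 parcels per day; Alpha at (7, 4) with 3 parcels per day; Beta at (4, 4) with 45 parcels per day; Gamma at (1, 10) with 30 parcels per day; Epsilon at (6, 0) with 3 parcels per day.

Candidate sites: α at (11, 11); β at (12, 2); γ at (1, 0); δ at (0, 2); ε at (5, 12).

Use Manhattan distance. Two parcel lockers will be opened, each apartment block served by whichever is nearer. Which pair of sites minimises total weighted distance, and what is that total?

{β, δ}, total 995

Evaluate every pair (each demand assigned to the nearer of the two):
  {β, δ}: total = 995
  {α, δ}: total = 1101
  {δ, ε}: total = 1101
  {β, γ}: total = 1111
  {γ, ε}: total = 1210
  {α, γ}: total = 1240
  {γ, δ}: total = 1372
  {β, ε}: total = 1390
  {α, β}: total = 1555
  {α, ε}: total = 1614
Best pair: {β, δ} with total 995.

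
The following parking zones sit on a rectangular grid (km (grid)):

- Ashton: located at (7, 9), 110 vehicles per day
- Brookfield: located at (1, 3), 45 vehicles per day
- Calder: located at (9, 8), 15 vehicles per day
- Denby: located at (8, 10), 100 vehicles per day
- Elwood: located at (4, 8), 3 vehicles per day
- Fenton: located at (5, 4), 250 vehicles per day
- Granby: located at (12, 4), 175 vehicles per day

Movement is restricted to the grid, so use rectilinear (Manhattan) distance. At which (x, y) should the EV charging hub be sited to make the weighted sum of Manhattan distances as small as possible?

(7, 4)

Manhattan distance separates: Σwᵢ(|x−xᵢ|+|y−yᵢ|) = Σwᵢ|x−xᵢ| + Σwᵢ|y−yᵢ|, so x and y are optimised independently as 1-D weighted medians.
Total weight W = 698; half = 349.
x-coordinate, sorted with cumulative weight:
  x=1 (Brookfield, w=45) cum 45
  x=4 (Elwood, w=3) cum 48
  x=5 (Fenton, w=250) cum 298
  x=7 (Ashton, w=110) cum 408  ← median
  x=8 (Denby, w=100) cum 508
  x=9 (Calder, w=15) cum 523
  x=12 (Granby, w=175) cum 698
⇒ x* = 7
y-coordinate, sorted with cumulative weight:
  y=3 (Brookfield, w=45) cum 45
  y=4 (Fenton, w=250) cum 295
  y=4 (Granby, w=175) cum 470  ← median
  y=8 (Calder, w=15) cum 485
  y=8 (Elwood, w=3) cum 488
  y=9 (Ashton, w=110) cum 598
  y=10 (Denby, w=100) cum 698
⇒ y* = 4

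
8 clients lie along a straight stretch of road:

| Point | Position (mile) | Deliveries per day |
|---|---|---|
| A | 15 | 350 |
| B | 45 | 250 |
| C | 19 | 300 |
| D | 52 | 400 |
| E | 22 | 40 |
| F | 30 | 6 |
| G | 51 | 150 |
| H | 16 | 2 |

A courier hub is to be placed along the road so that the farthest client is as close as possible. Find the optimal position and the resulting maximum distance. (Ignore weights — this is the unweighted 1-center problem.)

The 1-center on a line is the midpoint of the two extreme points: leftmost at 15, rightmost at 52.
Optimal location = (15 + 52)/2 = 33.5; maximum distance = (52 − 15)/2 = 18.5.

location 33.5, max distance 18.5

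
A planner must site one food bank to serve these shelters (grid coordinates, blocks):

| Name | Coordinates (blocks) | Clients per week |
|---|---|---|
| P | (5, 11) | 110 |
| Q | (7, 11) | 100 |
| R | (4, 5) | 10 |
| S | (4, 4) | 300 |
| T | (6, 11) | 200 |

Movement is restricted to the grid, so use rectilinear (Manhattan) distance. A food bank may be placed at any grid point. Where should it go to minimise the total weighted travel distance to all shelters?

Manhattan distance separates: Σwᵢ(|x−xᵢ|+|y−yᵢ|) = Σwᵢ|x−xᵢ| + Σwᵢ|y−yᵢ|, so x and y are optimised independently as 1-D weighted medians.
Total weight W = 720; half = 360.
x-coordinate, sorted with cumulative weight:
  x=4 (R, w=10) cum 10
  x=4 (S, w=300) cum 310
  x=5 (P, w=110) cum 420  ← median
  x=6 (T, w=200) cum 620
  x=7 (Q, w=100) cum 720
⇒ x* = 5
y-coordinate, sorted with cumulative weight:
  y=4 (S, w=300) cum 300
  y=5 (R, w=10) cum 310
  y=11 (P, w=110) cum 420  ← median
  y=11 (Q, w=100) cum 520
  y=11 (T, w=200) cum 720
⇒ y* = 11

(5, 11)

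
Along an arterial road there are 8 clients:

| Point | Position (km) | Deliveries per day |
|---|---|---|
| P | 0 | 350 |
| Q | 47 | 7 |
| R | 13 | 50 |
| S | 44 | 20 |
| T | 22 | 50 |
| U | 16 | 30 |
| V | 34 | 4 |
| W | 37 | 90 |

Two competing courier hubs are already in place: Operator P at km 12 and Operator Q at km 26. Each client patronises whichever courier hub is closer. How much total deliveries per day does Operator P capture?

The indifferent point is the midpoint (12+26)/2 = 19; clients left of it (closer to Operator P at 12) go to Operator P, those right go to Operator Q.
  P at 0 (w=350) → Operator P
  R at 13 (w=50) → Operator P
  U at 16 (w=30) → Operator P
  T at 22 (w=50) → Operator Q
  V at 34 (w=4) → Operator Q
  W at 37 (w=90) → Operator Q
  S at 44 (w=20) → Operator Q
  Q at 47 (w=7) → Operator Q
Operator P captures 430; Operator Q captures 171.

430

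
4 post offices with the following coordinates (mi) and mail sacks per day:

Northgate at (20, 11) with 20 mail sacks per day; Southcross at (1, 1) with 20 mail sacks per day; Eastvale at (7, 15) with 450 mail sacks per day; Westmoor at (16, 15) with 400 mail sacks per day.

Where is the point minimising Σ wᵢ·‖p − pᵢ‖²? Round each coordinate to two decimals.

The minimiser of Σwᵢ‖p−pᵢ‖² is the weighted centroid p* = (Σwᵢpᵢ)/(Σwᵢ).
Σwᵢ = 890.
Σwᵢxᵢ = 20·20 + 20·1 + 450·7 + 400·16 = 9970.
Σwᵢyᵢ = 20·11 + 20·1 + 450·15 + 400·15 = 12990.
x* = 9970/890 = 11.20, y* = 12990/890 = 14.60.

(11.20, 14.60)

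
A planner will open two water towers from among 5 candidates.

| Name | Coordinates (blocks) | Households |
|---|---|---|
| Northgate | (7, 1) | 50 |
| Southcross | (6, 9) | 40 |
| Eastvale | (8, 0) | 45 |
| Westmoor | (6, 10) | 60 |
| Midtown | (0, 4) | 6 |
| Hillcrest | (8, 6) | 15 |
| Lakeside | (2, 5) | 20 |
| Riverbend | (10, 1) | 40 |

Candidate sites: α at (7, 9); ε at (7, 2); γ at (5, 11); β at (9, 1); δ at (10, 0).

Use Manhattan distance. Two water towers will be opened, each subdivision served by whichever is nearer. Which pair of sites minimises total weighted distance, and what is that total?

Evaluate every pair (each demand assigned to the nearer of the two):
  {α, β}: total = 702
  {α, ε}: total = 779
  {α, δ}: total = 802
  {γ, β}: total = 812
  {ε, γ}: total = 874
  {γ, δ}: total = 942
  {ε, β}: total = 1329
  {ε, δ}: total = 1329
  {α, γ}: total = 1762
  {β, δ}: total = 1772
Best pair: {α, β} with total 702.

{α, β}, total 702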